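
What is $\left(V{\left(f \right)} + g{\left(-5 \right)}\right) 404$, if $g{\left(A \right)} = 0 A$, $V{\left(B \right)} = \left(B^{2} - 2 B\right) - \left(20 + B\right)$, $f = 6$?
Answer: $-808$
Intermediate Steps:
$V{\left(B \right)} = -20 + B^{2} - 3 B$
$g{\left(A \right)} = 0$
$\left(V{\left(f \right)} + g{\left(-5 \right)}\right) 404 = \left(\left(-20 + 6^{2} - 18\right) + 0\right) 404 = \left(\left(-20 + 36 - 18\right) + 0\right) 404 = \left(-2 + 0\right) 404 = \left(-2\right) 404 = -808$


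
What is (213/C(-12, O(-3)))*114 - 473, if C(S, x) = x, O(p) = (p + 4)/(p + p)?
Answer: -146165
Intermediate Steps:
O(p) = (4 + p)/(2*p) (O(p) = (4 + p)/((2*p)) = (4 + p)*(1/(2*p)) = (4 + p)/(2*p))
(213/C(-12, O(-3)))*114 - 473 = (213/(((½)*(4 - 3)/(-3))))*114 - 473 = (213/(((½)*(-⅓)*1)))*114 - 473 = (213/(-⅙))*114 - 473 = (213*(-6))*114 - 473 = -1278*114 - 473 = -145692 - 473 = -146165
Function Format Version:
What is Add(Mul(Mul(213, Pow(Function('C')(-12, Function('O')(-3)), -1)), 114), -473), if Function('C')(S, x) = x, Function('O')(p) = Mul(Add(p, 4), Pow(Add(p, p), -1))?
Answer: -146165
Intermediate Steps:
Function('O')(p) = Mul(Rational(1, 2), Pow(p, -1), Add(4, p)) (Function('O')(p) = Mul(Add(4, p), Pow(Mul(2, p), -1)) = Mul(Add(4, p), Mul(Rational(1, 2), Pow(p, -1))) = Mul(Rational(1, 2), Pow(p, -1), Add(4, p)))
Add(Mul(Mul(213, Pow(Function('C')(-12, Function('O')(-3)), -1)), 114), -473) = Add(Mul(Mul(213, Pow(Mul(Rational(1, 2), Pow(-3, -1), Add(4, -3)), -1)), 114), -473) = Add(Mul(Mul(213, Pow(Mul(Rational(1, 2), Rational(-1, 3), 1), -1)), 114), -473) = Add(Mul(Mul(213, Pow(Rational(-1, 6), -1)), 114), -473) = Add(Mul(Mul(213, -6), 114), -473) = Add(Mul(-1278, 114), -473) = Add(-145692, -473) = -146165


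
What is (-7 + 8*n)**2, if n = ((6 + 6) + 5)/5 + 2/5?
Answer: 13689/25 ≈ 547.56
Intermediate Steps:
n = 19/5 (n = (12 + 5)*(1/5) + 2*(1/5) = 17*(1/5) + 2/5 = 17/5 + 2/5 = 19/5 ≈ 3.8000)
(-7 + 8*n)**2 = (-7 + 8*(19/5))**2 = (-7 + 152/5)**2 = (117/5)**2 = 13689/25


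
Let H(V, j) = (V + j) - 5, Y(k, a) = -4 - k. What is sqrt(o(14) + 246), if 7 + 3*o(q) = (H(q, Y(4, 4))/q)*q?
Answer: 2*sqrt(61) ≈ 15.620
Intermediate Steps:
H(V, j) = -5 + V + j
o(q) = -20/3 + q/3 (o(q) = -7/3 + (((-5 + q + (-4 - 1*4))/q)*q)/3 = -7/3 + (((-5 + q + (-4 - 4))/q)*q)/3 = -7/3 + (((-5 + q - 8)/q)*q)/3 = -7/3 + (((-13 + q)/q)*q)/3 = -7/3 + (-13 + q)/3 = -7/3 + (-13/3 + q/3) = -20/3 + q/3)
sqrt(o(14) + 246) = sqrt((-20/3 + (1/3)*14) + 246) = sqrt((-20/3 + 14/3) + 246) = sqrt(-2 + 246) = sqrt(244) = 2*sqrt(61)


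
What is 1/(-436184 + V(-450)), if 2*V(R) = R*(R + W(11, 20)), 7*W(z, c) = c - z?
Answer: -7/2346563 ≈ -2.9831e-6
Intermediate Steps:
W(z, c) = -z/7 + c/7 (W(z, c) = (c - z)/7 = -z/7 + c/7)
V(R) = R*(9/7 + R)/2 (V(R) = (R*(R + (-1/7*11 + (1/7)*20)))/2 = (R*(R + (-11/7 + 20/7)))/2 = (R*(R + 9/7))/2 = (R*(9/7 + R))/2 = R*(9/7 + R)/2)
1/(-436184 + V(-450)) = 1/(-436184 + (1/14)*(-450)*(9 + 7*(-450))) = 1/(-436184 + (1/14)*(-450)*(9 - 3150)) = 1/(-436184 + (1/14)*(-450)*(-3141)) = 1/(-436184 + 706725/7) = 1/(-2346563/7) = -7/2346563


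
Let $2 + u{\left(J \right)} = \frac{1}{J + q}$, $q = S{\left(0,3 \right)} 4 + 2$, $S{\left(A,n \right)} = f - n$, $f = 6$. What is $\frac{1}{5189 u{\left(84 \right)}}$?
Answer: $- \frac{98}{1011855} \approx -9.6852 \cdot 10^{-5}$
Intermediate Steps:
$S{\left(A,n \right)} = 6 - n$
$q = 14$ ($q = \left(6 - 3\right) 4 + 2 = 3 \cdot 4 + 2 = 12 + 2 = 14$)
$u{\left(J \right)} = -2 + \frac{1}{14 + J}$ ($u{\left(J \right)} = -2 + \frac{1}{J + 14} = -2 + \frac{1}{14 + J}$)
$\frac{1}{5189 u{\left(84 \right)}} = \frac{1}{5189 \frac{-27 - 168}{14 + 84}} = \frac{1}{5189 \frac{-27 - 168}{98}} = \frac{1}{5189 \cdot \frac{1}{98} \left(-195\right)} = \frac{1}{5189 \left(- \frac{195}{98}\right)} = \frac{1}{5189} \left(- \frac{98}{195}\right) = - \frac{98}{1011855}$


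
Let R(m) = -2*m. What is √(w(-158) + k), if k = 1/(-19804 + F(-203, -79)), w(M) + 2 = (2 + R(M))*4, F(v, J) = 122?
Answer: √491974007798/19682 ≈ 35.637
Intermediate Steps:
w(M) = 6 - 8*M (w(M) = -2 + (2 - 2*M)*4 = -2 + (8 - 8*M) = 6 - 8*M)
k = -1/19682 (k = 1/(-19804 + 122) = 1/(-19682) = -1/19682 ≈ -5.0808e-5)
√(w(-158) + k) = √((6 - 8*(-158)) - 1/19682) = √((6 + 1264) - 1/19682) = √(1270 - 1/19682) = √(24996139/19682) = √491974007798/19682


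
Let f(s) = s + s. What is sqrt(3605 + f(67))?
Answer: sqrt(3739) ≈ 61.147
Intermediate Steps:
f(s) = 2*s
sqrt(3605 + f(67)) = sqrt(3605 + 2*67) = sqrt(3605 + 134) = sqrt(3739)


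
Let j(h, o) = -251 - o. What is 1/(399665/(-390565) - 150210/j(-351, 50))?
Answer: 3358859/1672756271 ≈ 0.0020080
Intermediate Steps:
1/(399665/(-390565) - 150210/j(-351, 50)) = 1/(399665/(-390565) - 150210/(-251 - 1*50)) = 1/(399665*(-1/390565) - 150210/(-251 - 50)) = 1/(-11419/11159 - 150210/(-301)) = 1/(-11419/11159 - 150210*(-1/301)) = 1/(-11419/11159 + 150210/301) = 1/(1672756271/3358859) = 3358859/1672756271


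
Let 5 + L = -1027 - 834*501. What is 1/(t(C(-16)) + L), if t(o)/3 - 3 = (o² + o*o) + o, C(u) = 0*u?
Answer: -1/418857 ≈ -2.3874e-6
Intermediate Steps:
C(u) = 0
t(o) = 9 + 3*o + 6*o² (t(o) = 9 + 3*((o² + o*o) + o) = 9 + 3*((o² + o²) + o) = 9 + 3*(2*o² + o) = 9 + 3*(o + 2*o²) = 9 + (3*o + 6*o²) = 9 + 3*o + 6*o²)
L = -418866 (L = -5 + (-1027 - 834*501) = -5 + (-1027 - 417834) = -5 - 418861 = -418866)
1/(t(C(-16)) + L) = 1/((9 + 3*0 + 6*0²) - 418866) = 1/((9 + 0 + 6*0) - 418866) = 1/((9 + 0 + 0) - 418866) = 1/(9 - 418866) = 1/(-418857) = -1/418857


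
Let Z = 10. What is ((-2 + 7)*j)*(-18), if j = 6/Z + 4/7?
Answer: -738/7 ≈ -105.43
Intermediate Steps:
j = 41/35 (j = 6/10 + 4/7 = 6*(⅒) + 4*(⅐) = ⅗ + 4/7 = 41/35 ≈ 1.1714)
((-2 + 7)*j)*(-18) = ((-2 + 7)*(41/35))*(-18) = (5*(41/35))*(-18) = (41/7)*(-18) = -738/7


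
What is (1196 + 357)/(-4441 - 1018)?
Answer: -1553/5459 ≈ -0.28448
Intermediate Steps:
(1196 + 357)/(-4441 - 1018) = 1553/(-5459) = 1553*(-1/5459) = -1553/5459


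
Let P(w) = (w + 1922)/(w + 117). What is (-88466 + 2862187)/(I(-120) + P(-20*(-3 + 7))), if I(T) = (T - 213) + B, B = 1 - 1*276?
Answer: -102627677/20654 ≈ -4968.9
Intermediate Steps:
B = -275 (B = 1 - 276 = -275)
I(T) = -488 + T (I(T) = (T - 213) - 275 = (-213 + T) - 275 = -488 + T)
P(w) = (1922 + w)/(117 + w)
(-88466 + 2862187)/(I(-120) + P(-20*(-3 + 7))) = (-88466 + 2862187)/((-488 - 120) + (1922 - 20*(-3 + 7))/(117 - 20*(-3 + 7))) = 2773721/(-608 + (1922 - 20*4)/(117 - 20*4)) = 2773721/(-608 + (1922 - 80)/(117 - 80)) = 2773721/(-608 + 1842/37) = 2773721/(-20654/37) = 2773721*(-37/20654) = -102627677/20654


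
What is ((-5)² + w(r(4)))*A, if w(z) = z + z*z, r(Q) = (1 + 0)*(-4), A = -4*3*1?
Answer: -444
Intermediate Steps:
A = -12 (A = -12*1 = -12)
r(Q) = -4 (r(Q) = 1*(-4) = -4)
w(z) = z + z²
((-5)² + w(r(4)))*A = ((-5)² - 4*(1 - 4))*(-12) = (25 - 4*(-3))*(-12) = (25 + 12)*(-12) = 37*(-12) = -444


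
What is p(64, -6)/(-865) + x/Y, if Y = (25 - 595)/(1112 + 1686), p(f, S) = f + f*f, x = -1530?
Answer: 24670946/3287 ≈ 7505.6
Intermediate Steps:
p(f, S) = f + f²
Y = -285/1399 (Y = -570/2798 = -570*1/2798 = -285/1399 ≈ -0.20372)
p(64, -6)/(-865) + x/Y = (64*(1 + 64))/(-865) - 1530/(-285/1399) = (64*65)*(-1/865) - 1530*(-1399/285) = 4160*(-1/865) + 142698/19 = -832/173 + 142698/19 = 24670946/3287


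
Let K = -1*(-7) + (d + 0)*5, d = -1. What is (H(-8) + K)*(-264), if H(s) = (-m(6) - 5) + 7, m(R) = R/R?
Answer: -792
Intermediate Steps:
m(R) = 1
K = 2 (K = -1*(-7) + (-1 + 0)*5 = 7 - 1*5 = 7 - 5 = 2)
H(s) = 1 (H(s) = (-1*1 - 5) + 7 = (-1 - 5) + 7 = -6 + 7 = 1)
(H(-8) + K)*(-264) = (1 + 2)*(-264) = 3*(-264) = -792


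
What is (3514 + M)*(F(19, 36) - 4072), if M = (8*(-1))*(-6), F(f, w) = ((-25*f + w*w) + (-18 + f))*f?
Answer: 41126852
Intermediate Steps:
F(f, w) = f*(-18 + w² - 24*f) (F(f, w) = ((-25*f + w²) + (-18 + f))*f = ((w² - 25*f) + (-18 + f))*f = (-18 + w² - 24*f)*f = f*(-18 + w² - 24*f))
M = 48 (M = -8*(-6) = 48)
(3514 + M)*(F(19, 36) - 4072) = (3514 + 48)*(19*(-18 + 36² - 24*19) - 4072) = 3562*(19*(-18 + 1296 - 456) - 4072) = 3562*(19*822 - 4072) = 3562*(15618 - 4072) = 3562*11546 = 41126852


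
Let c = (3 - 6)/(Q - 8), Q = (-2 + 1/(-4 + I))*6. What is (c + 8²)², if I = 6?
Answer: 1190281/289 ≈ 4118.6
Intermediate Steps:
Q = -9 (Q = (-2 + 1/(-4 + 6))*6 = (-2 + 1/2)*6 = (-2 + ½)*6 = -3/2*6 = -9)
c = 3/17 (c = (3 - 6)/(-9 - 8) = -3/(-17) = -3*(-1/17) = 3/17 ≈ 0.17647)
(c + 8²)² = (3/17 + 8²)² = (3/17 + 64)² = (1091/17)² = 1190281/289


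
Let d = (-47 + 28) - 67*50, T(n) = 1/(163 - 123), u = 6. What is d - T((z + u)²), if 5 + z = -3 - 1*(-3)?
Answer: -134761/40 ≈ -3369.0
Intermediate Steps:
z = -5 (z = -5 + (-3 - 1*(-3)) = -5 + (-3 + 3) = -5 + 0 = -5)
T(n) = 1/40
d = -3369 (d = -19 - 3350 = -3369)
d - T((z + u)²) = -3369 - 1*1/40 = -3369 - 1/40 = -134761/40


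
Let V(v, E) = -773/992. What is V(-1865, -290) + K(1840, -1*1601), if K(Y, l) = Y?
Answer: 1824507/992 ≈ 1839.2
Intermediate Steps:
V(v, E) = -773/992 (V(v, E) = -773*1/992 = -773/992)
V(-1865, -290) + K(1840, -1*1601) = -773/992 + 1840 = 1824507/992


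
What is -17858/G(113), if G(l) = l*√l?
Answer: -17858*√113/12769 ≈ -14.867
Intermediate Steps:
G(l) = l^(3/2)
-17858/G(113) = -17858*√113/12769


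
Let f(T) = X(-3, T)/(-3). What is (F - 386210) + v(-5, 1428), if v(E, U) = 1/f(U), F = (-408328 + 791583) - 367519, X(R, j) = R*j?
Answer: -529036871/1428 ≈ -3.7047e+5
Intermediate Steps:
F = 15736 (F = 383255 - 367519 = 15736)
f(T) = T (f(T) = -3*T/(-3) = -3*T*(-⅓) = T)
v(E, U) = 1/U
(F - 386210) + v(-5, 1428) = (15736 - 386210) + 1/1428 = -370474 + 1/1428 = -529036871/1428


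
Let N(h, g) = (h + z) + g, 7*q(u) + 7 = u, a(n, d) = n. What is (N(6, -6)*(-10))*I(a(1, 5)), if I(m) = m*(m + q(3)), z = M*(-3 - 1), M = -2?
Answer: -240/7 ≈ -34.286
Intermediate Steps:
q(u) = -1 + u/7
z = 8 (z = -2*(-3 - 1) = -2*(-4) = 8)
I(m) = m*(-4/7 + m) (I(m) = m*(m + (-1 + (⅐)*3)) = m*(m + (-1 + 3/7)) = m*(m - 4/7) = m*(-4/7 + m))
N(h, g) = 8 + g + h (N(h, g) = (h + 8) + g = (8 + h) + g = 8 + g + h)
(N(6, -6)*(-10))*I(a(1, 5)) = ((8 - 6 + 6)*(-10))*((⅐)*1*(-4 + 7*1)) = (8*(-10))*((⅐)*1*(-4 + 7)) = -80*3/7 = -240/7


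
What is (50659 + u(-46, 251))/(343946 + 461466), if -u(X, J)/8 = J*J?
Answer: -453349/805412 ≈ -0.56288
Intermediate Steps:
u(X, J) = -8*J**2 (u(X, J) = -8*J*J = -8*J**2)
(50659 + u(-46, 251))/(343946 + 461466) = (50659 - 8*251**2)/(343946 + 461466) = (50659 - 8*63001)/805412 = (50659 - 504008)*(1/805412) = -453349*1/805412 = -453349/805412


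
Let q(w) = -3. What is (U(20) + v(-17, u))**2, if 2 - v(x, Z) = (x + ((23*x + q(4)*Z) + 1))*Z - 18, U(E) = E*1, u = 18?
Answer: 69522244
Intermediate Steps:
U(E) = E
v(x, Z) = 20 - Z*(1 - 3*Z + 24*x) (v(x, Z) = 2 - ((x + ((23*x - 3*Z) + 1))*Z - 18) = 2 - ((x + ((-3*Z + 23*x) + 1))*Z - 18) = 2 - ((x + (1 - 3*Z + 23*x))*Z - 18) = 2 - ((1 - 3*Z + 24*x)*Z - 18) = 2 - (Z*(1 - 3*Z + 24*x) - 18) = 2 - (-18 + Z*(1 - 3*Z + 24*x)) = 2 + (18 - Z*(1 - 3*Z + 24*x)) = 20 - Z*(1 - 3*Z + 24*x))
(U(20) + v(-17, u))**2 = (20 + (20 - 1*18 + 3*18**2 - 24*18*(-17)))**2 = (20 + (20 - 18 + 3*324 + 7344))**2 = (20 + (20 - 18 + 972 + 7344))**2 = (20 + 8318)**2 = 8338**2 = 69522244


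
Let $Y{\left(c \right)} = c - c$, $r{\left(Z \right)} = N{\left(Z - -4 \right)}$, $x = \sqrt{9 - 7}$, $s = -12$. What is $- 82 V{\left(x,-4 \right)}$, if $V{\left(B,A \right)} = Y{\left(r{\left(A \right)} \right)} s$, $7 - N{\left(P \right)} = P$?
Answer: $0$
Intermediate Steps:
$N{\left(P \right)} = 7 - P$
$x = \sqrt{2} \approx 1.4142$
$r{\left(Z \right)} = 3 - Z$ ($r{\left(Z \right)} = 7 - \left(Z - -4\right) = 7 - \left(Z + 4\right) = 7 - \left(4 + Z\right) = 3 - Z$)
$Y{\left(c \right)} = 0$
$V{\left(B,A \right)} = 0$ ($V{\left(B,A \right)} = 0 \left(-12\right) = 0$)
$- 82 V{\left(x,-4 \right)} = \left(-82\right) 0 = 0$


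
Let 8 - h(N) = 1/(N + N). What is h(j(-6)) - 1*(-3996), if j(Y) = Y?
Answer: 48049/12 ≈ 4004.1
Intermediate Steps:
h(N) = 8 - 1/(2*N) (h(N) = 8 - 1/(N + N) = 8 - 1/(2*N))
h(j(-6)) - 1*(-3996) = (8 - ½/(-6)) - 1*(-3996) = (8 - ½*(-⅙)) + 3996 = (8 + 1/12) + 3996 = 97/12 + 3996 = 48049/12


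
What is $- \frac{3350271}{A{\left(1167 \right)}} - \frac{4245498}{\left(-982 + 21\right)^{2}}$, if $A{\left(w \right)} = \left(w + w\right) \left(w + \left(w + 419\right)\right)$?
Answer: $- \frac{10124500504729}{1978028677514} \approx -5.1185$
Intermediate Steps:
$A{\left(w \right)} = 2 w \left(419 + 2 w\right)$ ($A{\left(w \right)} = 2 w \left(w + \left(419 + w\right)\right) = 2 w \left(419 + 2 w\right)$)
$- \frac{3350271}{A{\left(1167 \right)}} - \frac{4245498}{\left(-982 + 21\right)^{2}} = - \frac{3350271}{2 \cdot 1167 \left(419 + 2 \cdot 1167\right)} - \frac{4245498}{\left(-982 + 21\right)^{2}} = - \frac{3350271}{2 \cdot 1167 \left(419 + 2334\right)} - \frac{4245498}{\left(-961\right)^{2}} = - \frac{3350271}{2 \cdot 1167 \cdot 2753} - \frac{4245498}{923521} = - \frac{3350271}{6425502} - \frac{4245498}{923521} = \left(-3350271\right) \frac{1}{6425502} - \frac{4245498}{923521} = - \frac{1116757}{2141834} - \frac{4245498}{923521} = - \frac{10124500504729}{1978028677514}$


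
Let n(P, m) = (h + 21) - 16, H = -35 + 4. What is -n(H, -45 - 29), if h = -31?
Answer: 26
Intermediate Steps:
H = -31
n(P, m) = -26 (n(P, m) = (-31 + 21) - 16 = -10 - 16 = -26)
-n(H, -45 - 29) = -1*(-26) = 26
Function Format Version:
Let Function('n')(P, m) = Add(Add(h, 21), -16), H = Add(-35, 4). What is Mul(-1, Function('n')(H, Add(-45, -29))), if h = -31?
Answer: 26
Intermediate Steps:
H = -31
Function('n')(P, m) = -26 (Function('n')(P, m) = Add(Add(-31, 21), -16) = Add(-10, -16) = -26)
Mul(-1, Function('n')(H, Add(-45, -29))) = Mul(-1, -26) = 26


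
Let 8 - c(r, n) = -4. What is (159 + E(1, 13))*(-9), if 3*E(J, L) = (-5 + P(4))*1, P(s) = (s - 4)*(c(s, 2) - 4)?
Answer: -1416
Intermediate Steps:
c(r, n) = 12 (c(r, n) = 8 - 1*(-4) = 8 + 4 = 12)
P(s) = -32 + 8*s (P(s) = (s - 4)*(12 - 4) = (-4 + s)*8 = -32 + 8*s)
E(J, L) = -5/3 (E(J, L) = ((-5 + (-32 + 8*4))*1)/3 = ((-5 + (-32 + 32))*1)/3 = ((-5 + 0)*1)/3 = (-5*1)/3 = (⅓)*(-5) = -5/3)
(159 + E(1, 13))*(-9) = (159 - 5/3)*(-9) = (472/3)*(-9) = -1416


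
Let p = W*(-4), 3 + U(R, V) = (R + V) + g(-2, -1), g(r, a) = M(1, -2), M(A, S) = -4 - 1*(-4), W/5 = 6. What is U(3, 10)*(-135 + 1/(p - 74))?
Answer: -130955/97 ≈ -1350.1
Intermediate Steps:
W = 30 (W = 5*6 = 30)
M(A, S) = 0 (M(A, S) = -4 + 4 = 0)
g(r, a) = 0
U(R, V) = -3 + R + V (U(R, V) = -3 + ((R + V) + 0) = -3 + (R + V) = -3 + R + V)
p = -120 (p = 30*(-4) = -120)
U(3, 10)*(-135 + 1/(p - 74)) = (-3 + 3 + 10)*(-135 + 1/(-120 - 74)) = 10*(-135 + 1/(-194)) = 10*(-135 - 1/194) = 10*(-26191/194) = -130955/97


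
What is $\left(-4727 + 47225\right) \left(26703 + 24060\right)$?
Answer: $2157325974$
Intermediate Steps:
$\left(-4727 + 47225\right) \left(26703 + 24060\right) = 42498 \cdot 50763 = 2157325974$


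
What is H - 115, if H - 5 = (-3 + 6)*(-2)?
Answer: -116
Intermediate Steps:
H = -1 (H = 5 + (-3 + 6)*(-2) = 5 + 3*(-2) = 5 - 6 = -1)
H - 115 = -1 - 115 = -116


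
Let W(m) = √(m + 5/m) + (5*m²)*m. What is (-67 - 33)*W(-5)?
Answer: 62500 - 100*I*√6 ≈ 62500.0 - 244.95*I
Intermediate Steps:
W(m) = √(m + 5/m) + 5*m³
(-67 - 33)*W(-5) = (-67 - 33)*(√(-5 + 5/(-5)) + 5*(-5)³) = -100*(√(-5 + 5*(-⅕)) + 5*(-125)) = -100*(√(-5 - 1) - 625) = -100*(√(-6) - 625) = -100*(I*√6 - 625) = -100*(-625 + I*√6) = 62500 - 100*I*√6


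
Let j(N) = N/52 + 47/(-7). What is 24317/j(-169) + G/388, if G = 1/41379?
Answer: -3643833195091/1493119836 ≈ -2440.4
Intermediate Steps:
j(N) = -47/7 + N/52 (j(N) = N*(1/52) + 47*(-⅐) = N/52 - 47/7 = -47/7 + N/52)
G = 1/41379 ≈ 2.4167e-5
24317/j(-169) + G/388 = 24317/(-47/7 + (1/52)*(-169)) + (1/41379)/388 = 24317/(-47/7 - 13/4) + (1/41379)*(1/388) = 24317/(-279/28) + 1/16055052 = 24317*(-28/279) + 1/16055052 = -680876/279 + 1/16055052 = -3643833195091/1493119836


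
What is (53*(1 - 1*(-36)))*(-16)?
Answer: -31376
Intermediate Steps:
(53*(1 - 1*(-36)))*(-16) = (53*(1 + 36))*(-16) = (53*37)*(-16) = 1961*(-16) = -31376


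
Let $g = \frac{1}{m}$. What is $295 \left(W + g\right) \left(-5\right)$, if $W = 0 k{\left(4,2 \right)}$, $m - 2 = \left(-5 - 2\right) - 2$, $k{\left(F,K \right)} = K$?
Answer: $\frac{1475}{7} \approx 210.71$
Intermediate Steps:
$m = -7$ ($m = 2 - 9 = -7$)
$W = 0$ ($W = 0 \cdot 2 = 0$)
$g = - \frac{1}{7}$ ($g = \frac{1}{-7} = - \frac{1}{7} \approx -0.14286$)
$295 \left(W + g\right) \left(-5\right) = 295 \left(0 - \frac{1}{7}\right) \left(-5\right) = 295 \left(\left(- \frac{1}{7}\right) \left(-5\right)\right) = 295 \cdot \frac{5}{7} = \frac{1475}{7}$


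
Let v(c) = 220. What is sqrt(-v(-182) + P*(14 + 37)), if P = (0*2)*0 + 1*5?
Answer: sqrt(35) ≈ 5.9161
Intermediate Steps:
P = 5 (P = 0*0 + 5 = 0 + 5 = 5)
sqrt(-v(-182) + P*(14 + 37)) = sqrt(-1*220 + 5*(14 + 37)) = sqrt(-220 + 5*51) = sqrt(-220 + 255) = sqrt(35)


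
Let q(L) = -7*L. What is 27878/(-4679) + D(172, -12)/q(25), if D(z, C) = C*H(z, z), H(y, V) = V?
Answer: 4778806/818825 ≈ 5.8362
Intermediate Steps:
D(z, C) = C*z
27878/(-4679) + D(172, -12)/q(25) = 27878/(-4679) + (-12*172)/((-7*25)) = 27878*(-1/4679) - 2064/(-175) = -27878/4679 - 2064*(-1/175) = -27878/4679 + 2064/175 = 4778806/818825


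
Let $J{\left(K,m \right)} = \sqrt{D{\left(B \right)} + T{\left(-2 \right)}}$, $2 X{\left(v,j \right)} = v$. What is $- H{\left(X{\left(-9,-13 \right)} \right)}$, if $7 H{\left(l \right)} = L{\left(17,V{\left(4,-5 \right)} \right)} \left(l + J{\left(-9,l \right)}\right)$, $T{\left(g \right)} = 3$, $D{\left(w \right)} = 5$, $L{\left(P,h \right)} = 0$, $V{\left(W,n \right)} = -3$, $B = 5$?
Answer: $0$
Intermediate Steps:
$X{\left(v,j \right)} = \frac{v}{2}$
$J{\left(K,m \right)} = 2 \sqrt{2}$ ($J{\left(K,m \right)} = \sqrt{5 + 3} = \sqrt{8} = 2 \sqrt{2}$)
$H{\left(l \right)} = 0$ ($H{\left(l \right)} = \frac{0 \left(l + 2 \sqrt{2}\right)}{7} = \frac{1}{7} \cdot 0 = 0$)
$- H{\left(X{\left(-9,-13 \right)} \right)} = \left(-1\right) 0 = 0$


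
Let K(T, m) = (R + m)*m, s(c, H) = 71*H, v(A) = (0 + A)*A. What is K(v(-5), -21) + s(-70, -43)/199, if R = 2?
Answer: 76348/199 ≈ 383.66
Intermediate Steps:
v(A) = A**2 (v(A) = A*A = A**2)
K(T, m) = m*(2 + m) (K(T, m) = (2 + m)*m = m*(2 + m))
K(v(-5), -21) + s(-70, -43)/199 = -21*(2 - 21) + (71*(-43))/199 = -21*(-19) - 3053*1/199 = 399 - 3053/199 = 76348/199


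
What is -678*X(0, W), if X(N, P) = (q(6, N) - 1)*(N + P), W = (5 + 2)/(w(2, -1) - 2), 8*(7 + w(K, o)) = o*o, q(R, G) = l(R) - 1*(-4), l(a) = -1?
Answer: 75936/71 ≈ 1069.5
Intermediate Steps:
q(R, G) = 3 (q(R, G) = -1 - 1*(-4) = -1 + 4 = 3)
w(K, o) = -7 + o²/8 (w(K, o) = -7 + (o*o)/8 = -7 + o²/8)
W = -56/71 (W = (5 + 2)/((-7 + (⅛)*(-1)²) - 2) = 7/((-7 + (⅛)*1) - 2) = 7/((-7 + ⅛) - 2) = 7/(-55/8 - 2) = 7/(-71/8) = 7*(-8/71) = -56/71 ≈ -0.78873)
X(N, P) = 2*N + 2*P (X(N, P) = (3 - 1)*(N + P) = 2*(N + P) = 2*N + 2*P)
-678*X(0, W) = -678*(2*0 + 2*(-56/71)) = -678*(0 - 112/71) = -678*(-112/71) = 75936/71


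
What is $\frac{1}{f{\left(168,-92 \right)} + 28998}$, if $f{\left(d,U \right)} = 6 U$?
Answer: $\frac{1}{28446} \approx 3.5154 \cdot 10^{-5}$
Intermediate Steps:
$\frac{1}{f{\left(168,-92 \right)} + 28998} = \frac{1}{6 \left(-92\right) + 28998} = \frac{1}{-552 + 28998} = \frac{1}{28446}$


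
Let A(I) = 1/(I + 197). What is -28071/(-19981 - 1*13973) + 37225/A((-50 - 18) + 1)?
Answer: 54770640857/11318 ≈ 4.8392e+6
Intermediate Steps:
A(I) = 1/(197 + I)
-28071/(-19981 - 1*13973) + 37225/A((-50 - 18) + 1) = -28071/(-19981 - 1*13973) + 37225/(1/(197 + ((-50 - 18) + 1))) = -28071/(-19981 - 13973) + 37225/(1/(197 + (-68 + 1))) = -28071/(-33954) + 37225/(1/(197 - 67)) = -28071*(-1/33954) + 37225/(1/130) = 9357/11318 + 37225/(1/130) = 9357/11318 + 37225*130 = 9357/11318 + 4839250 = 54770640857/11318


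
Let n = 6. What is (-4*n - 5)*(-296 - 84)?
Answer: 11020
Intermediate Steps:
(-4*n - 5)*(-296 - 84) = (-4*6 - 5)*(-296 - 84) = (-24 - 5)*(-380) = -29*(-380) = 11020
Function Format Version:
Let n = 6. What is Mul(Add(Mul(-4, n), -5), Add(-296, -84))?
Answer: 11020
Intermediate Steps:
Mul(Add(Mul(-4, n), -5), Add(-296, -84)) = Mul(Add(Mul(-4, 6), -5), Add(-296, -84)) = Mul(Add(-24, -5), -380) = Mul(-29, -380) = 11020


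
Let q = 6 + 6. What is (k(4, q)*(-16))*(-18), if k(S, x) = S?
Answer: 1152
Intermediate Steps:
q = 12
(k(4, q)*(-16))*(-18) = (4*(-16))*(-18) = -64*(-18) = 1152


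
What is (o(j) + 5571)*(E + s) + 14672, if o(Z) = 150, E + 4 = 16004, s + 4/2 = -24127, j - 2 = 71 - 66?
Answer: -46491337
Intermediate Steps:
j = 7 (j = 2 + (71 - 66) = 2 + 5 = 7)
s = -24129 (s = -2 - 24127 = -24129)
E = 16000 (E = -4 + 16004 = 16000)
(o(j) + 5571)*(E + s) + 14672 = (150 + 5571)*(16000 - 24129) + 14672 = 5721*(-8129) + 14672 = -46506009 + 14672 = -46491337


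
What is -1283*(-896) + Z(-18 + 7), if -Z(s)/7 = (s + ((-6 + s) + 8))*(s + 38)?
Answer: 1153348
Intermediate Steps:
Z(s) = -7*(2 + 2*s)*(38 + s) (Z(s) = -7*(s + ((-6 + s) + 8))*(s + 38) = -7*(s + (2 + s))*(38 + s) = -7*(2 + 2*s)*(38 + s))
-1283*(-896) + Z(-18 + 7) = -1283*(-896) + (-532 - 546*(-18 + 7) - 14*(-18 + 7)²) = 1149568 + (-532 - 546*(-11) - 14*(-11)²) = 1149568 + (-532 + 6006 - 14*121) = 1149568 + (-532 + 6006 - 1694) = 1149568 + 3780 = 1153348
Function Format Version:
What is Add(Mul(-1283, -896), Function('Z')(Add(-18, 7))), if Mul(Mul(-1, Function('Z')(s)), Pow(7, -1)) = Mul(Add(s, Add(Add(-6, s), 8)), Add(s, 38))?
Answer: 1153348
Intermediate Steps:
Function('Z')(s) = Mul(-7, Add(2, Mul(2, s)), Add(38, s)) (Function('Z')(s) = Mul(-7, Mul(Add(s, Add(Add(-6, s), 8)), Add(s, 38))) = Mul(-7, Mul(Add(s, Add(2, s)), Add(38, s))) = Mul(-7, Mul(Add(2, Mul(2, s)), Add(38, s))) = Mul(-7, Add(2, Mul(2, s)), Add(38, s)))
Add(Mul(-1283, -896), Function('Z')(Add(-18, 7))) = Add(Mul(-1283, -896), Add(-532, Mul(-546, Add(-18, 7)), Mul(-14, Pow(Add(-18, 7), 2)))) = Add(1149568, Add(-532, Mul(-546, -11), Mul(-14, Pow(-11, 2)))) = Add(1149568, Add(-532, 6006, Mul(-14, 121))) = Add(1149568, Add(-532, 6006, -1694)) = Add(1149568, 3780) = 1153348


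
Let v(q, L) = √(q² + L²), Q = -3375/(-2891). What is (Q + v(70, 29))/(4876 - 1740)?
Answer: 3375/9066176 + √5741/3136 ≈ 0.024533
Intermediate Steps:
Q = 3375/2891 (Q = -3375*(-1/2891) = 3375/2891 ≈ 1.1674)
v(q, L) = √(L² + q²)
(Q + v(70, 29))/(4876 - 1740) = (3375/2891 + √(29² + 70²))/(4876 - 1740) = (3375/2891 + √(841 + 4900))/3136 = (3375/2891 + √5741)*(1/3136) = 3375/9066176 + √5741/3136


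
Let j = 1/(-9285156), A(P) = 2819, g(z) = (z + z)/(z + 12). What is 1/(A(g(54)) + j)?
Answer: 9285156/26174854763 ≈ 0.00035474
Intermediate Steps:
g(z) = 2*z/(12 + z) (g(z) = (2*z)/(12 + z) = 2*z/(12 + z))
j = -1/9285156 ≈ -1.0770e-7
1/(A(g(54)) + j) = 1/(2819 - 1/9285156) = 1/(26174854763/9285156) = 9285156/26174854763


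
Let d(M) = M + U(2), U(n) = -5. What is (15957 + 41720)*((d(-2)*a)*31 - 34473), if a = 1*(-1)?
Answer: -1975783312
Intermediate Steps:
d(M) = -5 + M (d(M) = M - 5 = -5 + M)
a = -1
(15957 + 41720)*((d(-2)*a)*31 - 34473) = (15957 + 41720)*(((-5 - 2)*(-1))*31 - 34473) = 57677*(-7*(-1)*31 - 34473) = 57677*(7*31 - 34473) = 57677*(217 - 34473) = 57677*(-34256) = -1975783312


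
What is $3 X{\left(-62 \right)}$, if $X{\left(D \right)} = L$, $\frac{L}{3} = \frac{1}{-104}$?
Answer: $- \frac{9}{104} \approx -0.086538$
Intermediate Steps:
$L = - \frac{3}{104}$ ($L = \frac{3}{-104} = 3 \left(- \frac{1}{104}\right) = - \frac{3}{104} \approx -0.028846$)
$X{\left(D \right)} = - \frac{3}{104}$
$3 X{\left(-62 \right)} = 3 \left(- \frac{3}{104}\right) = - \frac{9}{104}$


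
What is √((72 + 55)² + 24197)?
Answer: √40326 ≈ 200.81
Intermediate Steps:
√((72 + 55)² + 24197) = √(127² + 24197) = √(16129 + 24197) = √40326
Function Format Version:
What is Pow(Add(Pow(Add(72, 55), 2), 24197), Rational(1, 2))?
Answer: Pow(40326, Rational(1, 2)) ≈ 200.81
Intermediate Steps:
Pow(Add(Pow(Add(72, 55), 2), 24197), Rational(1, 2)) = Pow(Add(Pow(127, 2), 24197), Rational(1, 2)) = Pow(Add(16129, 24197), Rational(1, 2)) = Pow(40326, Rational(1, 2))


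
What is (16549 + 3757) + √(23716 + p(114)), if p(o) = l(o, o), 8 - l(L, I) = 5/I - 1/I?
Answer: 20306 + √77079162/57 ≈ 20460.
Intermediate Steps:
l(L, I) = 8 - 4/I (l(L, I) = 8 - (5/I - 1/I) = 8 - 4/I)
p(o) = 8 - 4/o
(16549 + 3757) + √(23716 + p(114)) = (16549 + 3757) + √(23716 + (8 - 4/114)) = 20306 + √(23716 + (8 - 4*1/114)) = 20306 + √(23716 + (8 - 2/57)) = 20306 + √(23716 + 454/57) = 20306 + √(1352266/57) = 20306 + √77079162/57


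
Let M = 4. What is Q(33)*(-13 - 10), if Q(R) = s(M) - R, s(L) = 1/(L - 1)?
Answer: 2254/3 ≈ 751.33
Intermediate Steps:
s(L) = 1/(-1 + L)
Q(R) = ⅓ - R (Q(R) = 1/(-1 + 4) - R = 1/3 - R = ⅓ - R)
Q(33)*(-13 - 10) = (⅓ - 1*33)*(-13 - 10) = (⅓ - 33)*(-23) = -98/3*(-23) = 2254/3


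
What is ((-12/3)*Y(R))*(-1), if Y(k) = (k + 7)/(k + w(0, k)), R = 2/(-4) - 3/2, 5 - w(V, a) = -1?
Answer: 5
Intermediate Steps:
w(V, a) = 6 (w(V, a) = 5 - 1*(-1) = 5 + 1 = 6)
R = -2 (R = 2*(-¼) - 3*½ = -½ - 3/2 = -2)
Y(k) = (7 + k)/(6 + k) (Y(k) = (k + 7)/(k + 6) = (7 + k)/(6 + k))
((-12/3)*Y(R))*(-1) = ((-12/3)*((7 - 2)/(6 - 2)))*(-1) = ((-12*⅓)*(5/4))*(-1) = -5*(-1) = 5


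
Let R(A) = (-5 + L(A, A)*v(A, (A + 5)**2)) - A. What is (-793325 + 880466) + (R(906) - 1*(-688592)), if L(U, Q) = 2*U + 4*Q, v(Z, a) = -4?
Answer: 753078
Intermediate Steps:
R(A) = -5 - 25*A (R(A) = (-5 + (2*A + 4*A)*(-4)) - A = (-5 + (6*A)*(-4)) - A = (-5 - 24*A) - A = -5 - 25*A)
(-793325 + 880466) + (R(906) - 1*(-688592)) = (-793325 + 880466) + ((-5 - 25*906) - 1*(-688592)) = 87141 + ((-5 - 22650) + 688592) = 87141 + (-22655 + 688592) = 87141 + 665937 = 753078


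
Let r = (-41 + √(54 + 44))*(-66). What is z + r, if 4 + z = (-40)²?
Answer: 4302 - 462*√2 ≈ 3648.6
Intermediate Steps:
z = 1596 (z = -4 + (-40)² = -4 + 1600 = 1596)
r = 2706 - 462*√2 (r = (-41 + √98)*(-66) = (-41 + 7*√2)*(-66) = 2706 - 462*√2 ≈ 2052.6)
z + r = 1596 + (2706 - 462*√2) = 4302 - 462*√2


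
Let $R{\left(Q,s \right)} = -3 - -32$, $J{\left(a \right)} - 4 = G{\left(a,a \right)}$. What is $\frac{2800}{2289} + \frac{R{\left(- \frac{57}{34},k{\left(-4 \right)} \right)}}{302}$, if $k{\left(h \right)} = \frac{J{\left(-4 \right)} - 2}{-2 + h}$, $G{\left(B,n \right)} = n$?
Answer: $\frac{130283}{98754} \approx 1.3193$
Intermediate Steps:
$J{\left(a \right)} = 4 + a$
$k{\left(h \right)} = - \frac{2}{-2 + h}$ ($k{\left(h \right)} = \frac{\left(4 - 4\right) - 2}{-2 + h} = \frac{0 - 2}{-2 + h} = - \frac{2}{-2 + h}$)
$R{\left(Q,s \right)} = 29$ ($R{\left(Q,s \right)} = -3 + 32 = 29$)
$\frac{2800}{2289} + \frac{R{\left(- \frac{57}{34},k{\left(-4 \right)} \right)}}{302} = \frac{2800}{2289} + \frac{29}{302} = 2800 \cdot \frac{1}{2289} + 29 \cdot \frac{1}{302} = \frac{400}{327} + \frac{29}{302} = \frac{130283}{98754}$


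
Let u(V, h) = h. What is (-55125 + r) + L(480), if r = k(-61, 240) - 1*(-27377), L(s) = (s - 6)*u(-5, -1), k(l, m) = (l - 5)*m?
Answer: -44062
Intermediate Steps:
k(l, m) = m*(-5 + l) (k(l, m) = (-5 + l)*m = m*(-5 + l))
L(s) = 6 - s (L(s) = (s - 6)*(-1) = (-6 + s)*(-1) = 6 - s)
r = 11537 (r = 240*(-5 - 61) - 1*(-27377) = 240*(-66) + 27377 = -15840 + 27377 = 11537)
(-55125 + r) + L(480) = (-55125 + 11537) + (6 - 1*480) = -43588 + (6 - 480) = -43588 - 474 = -44062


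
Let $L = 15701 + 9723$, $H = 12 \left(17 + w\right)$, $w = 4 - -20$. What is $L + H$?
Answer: $25916$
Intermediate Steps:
$w = 24$ ($w = 4 + 20 = 24$)
$H = 492$ ($H = 12 \left(17 + 24\right) = 12 \cdot 41 = 492$)
$L = 25424$
$L + H = 25424 + 492 = 25916$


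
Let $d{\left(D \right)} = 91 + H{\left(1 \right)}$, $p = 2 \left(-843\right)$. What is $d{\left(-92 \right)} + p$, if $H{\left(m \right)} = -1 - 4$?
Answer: $-1600$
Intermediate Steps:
$H{\left(m \right)} = -5$
$p = -1686$
$d{\left(D \right)} = 86$ ($d{\left(D \right)} = 91 - 5 = 86$)
$d{\left(-92 \right)} + p = 86 - 1686 = -1600$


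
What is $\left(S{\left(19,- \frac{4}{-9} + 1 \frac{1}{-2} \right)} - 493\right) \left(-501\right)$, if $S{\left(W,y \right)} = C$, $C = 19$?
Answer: $237474$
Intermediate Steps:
$S{\left(W,y \right)} = 19$
$\left(S{\left(19,- \frac{4}{-9} + 1 \frac{1}{-2} \right)} - 493\right) \left(-501\right) = \left(19 - 493\right) \left(-501\right) = \left(-474\right) \left(-501\right) = 237474$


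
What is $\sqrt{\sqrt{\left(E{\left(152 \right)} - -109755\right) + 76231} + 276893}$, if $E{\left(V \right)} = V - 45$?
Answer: $\sqrt{276893 + 3 \sqrt{20677}} \approx 526.62$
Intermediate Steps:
$E{\left(V \right)} = -45 + V$
$\sqrt{\sqrt{\left(E{\left(152 \right)} - -109755\right) + 76231} + 276893} = \sqrt{\sqrt{\left(\left(-45 + 152\right) - -109755\right) + 76231} + 276893} = \sqrt{\sqrt{\left(107 + 109755\right) + 76231} + 276893} = \sqrt{\sqrt{109862 + 76231} + 276893} = \sqrt{\sqrt{186093} + 276893} = \sqrt{3 \sqrt{20677} + 276893} = \sqrt{276893 + 3 \sqrt{20677}}$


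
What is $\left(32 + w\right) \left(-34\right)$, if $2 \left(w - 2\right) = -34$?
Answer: $-578$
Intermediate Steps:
$w = -15$ ($w = 2 + \frac{1}{2} \left(-34\right) = 2 - 17 = -15$)
$\left(32 + w\right) \left(-34\right) = \left(32 - 15\right) \left(-34\right) = 17 \left(-34\right) = -578$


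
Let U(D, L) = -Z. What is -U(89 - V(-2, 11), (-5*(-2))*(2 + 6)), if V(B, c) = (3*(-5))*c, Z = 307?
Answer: 307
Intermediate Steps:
V(B, c) = -15*c
U(D, L) = -307 (U(D, L) = -1*307 = -307)
-U(89 - V(-2, 11), (-5*(-2))*(2 + 6)) = -1*(-307) = 307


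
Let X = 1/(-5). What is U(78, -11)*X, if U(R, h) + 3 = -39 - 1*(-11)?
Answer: 31/5 ≈ 6.2000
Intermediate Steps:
U(R, h) = -31 (U(R, h) = -3 + (-39 - 1*(-11)) = -3 + (-39 + 11) = -3 - 28 = -31)
X = -⅕ ≈ -0.20000
U(78, -11)*X = -31*(-⅕) = 31/5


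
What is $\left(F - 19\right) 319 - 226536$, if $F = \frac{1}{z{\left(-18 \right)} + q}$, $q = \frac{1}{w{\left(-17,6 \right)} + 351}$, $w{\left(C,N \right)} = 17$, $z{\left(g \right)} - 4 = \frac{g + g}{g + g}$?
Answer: $- \frac{428093685}{1841} \approx -2.3253 \cdot 10^{5}$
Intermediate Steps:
$z{\left(g \right)} = 5$ ($z{\left(g \right)} = 4 + \frac{g + g}{g + g} = 4 + \frac{2 g}{2 g} = 4 + 2 g \frac{1}{2 g} = 4 + 1 = 5$)
$q = \frac{1}{368}$ ($q = \frac{1}{17 + 351} = \frac{1}{368} \approx 0.0027174$)
$F = \frac{368}{1841}$ ($F = \frac{1}{5 + \frac{1}{368}} = \frac{1}{\frac{1841}{368}} = \frac{368}{1841} \approx 0.19989$)
$\left(F - 19\right) 319 - 226536 = \left(\frac{368}{1841} - 19\right) 319 - 226536 = \left(- \frac{34611}{1841}\right) 319 - 226536 = - \frac{11040909}{1841} - 226536 = - \frac{428093685}{1841}$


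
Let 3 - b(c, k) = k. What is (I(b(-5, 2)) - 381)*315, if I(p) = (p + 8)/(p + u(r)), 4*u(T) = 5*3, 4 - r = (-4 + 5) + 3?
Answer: -2268945/19 ≈ -1.1942e+5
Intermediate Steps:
b(c, k) = 3 - k
r = 0 (r = 4 - ((-4 + 5) + 3) = 4 - (1 + 3) = 4 - 1*4 = 4 - 4 = 0)
u(T) = 15/4 (u(T) = (5*3)/4 = (¼)*15 = 15/4)
I(p) = (8 + p)/(15/4 + p) (I(p) = (p + 8)/(p + 15/4) = (8 + p)/(15/4 + p))
(I(b(-5, 2)) - 381)*315 = (4*(8 + (3 - 1*2))/(15 + 4*(3 - 1*2)) - 381)*315 = (4*(8 + (3 - 2))/(15 + 4*(3 - 2)) - 381)*315 = (4*(8 + 1)/(15 + 4*1) - 381)*315 = (4*9/(15 + 4) - 381)*315 = (4*9/19 - 381)*315 = (4*(1/19)*9 - 381)*315 = (36/19 - 381)*315 = -7203/19*315 = -2268945/19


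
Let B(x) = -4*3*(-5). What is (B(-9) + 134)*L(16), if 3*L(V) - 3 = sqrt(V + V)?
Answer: 194 + 776*sqrt(2)/3 ≈ 559.81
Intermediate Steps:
L(V) = 1 + sqrt(2)*sqrt(V)/3 (L(V) = 1 + sqrt(V + V)/3 = 1 + sqrt(2*V)/3 = 1 + (sqrt(2)*sqrt(V))/3 = 1 + sqrt(2)*sqrt(V)/3)
B(x) = 60 (B(x) = -12*(-5) = 60)
(B(-9) + 134)*L(16) = (60 + 134)*(1 + sqrt(2)*sqrt(16)/3) = 194*(1 + (1/3)*sqrt(2)*4) = 194*(1 + 4*sqrt(2)/3) = 194 + 776*sqrt(2)/3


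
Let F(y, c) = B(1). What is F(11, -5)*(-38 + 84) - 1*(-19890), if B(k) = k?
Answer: 19936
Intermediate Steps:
F(y, c) = 1
F(11, -5)*(-38 + 84) - 1*(-19890) = 1*(-38 + 84) - 1*(-19890) = 1*46 + 19890 = 46 + 19890 = 19936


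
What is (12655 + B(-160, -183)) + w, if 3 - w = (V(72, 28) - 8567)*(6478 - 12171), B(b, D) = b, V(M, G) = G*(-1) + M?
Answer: -48508941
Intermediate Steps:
V(M, G) = M - G (V(M, G) = -G + M = M - G)
w = -48521436 (w = 3 - ((72 - 1*28) - 8567)*(6478 - 12171) = 3 - ((72 - 28) - 8567)*(-5693) = 3 - (44 - 8567)*(-5693) = 3 - (-8523)*(-5693) = 3 - 1*48521439 = 3 - 48521439 = -48521436)
(12655 + B(-160, -183)) + w = (12655 - 160) - 48521436 = 12495 - 48521436 = -48508941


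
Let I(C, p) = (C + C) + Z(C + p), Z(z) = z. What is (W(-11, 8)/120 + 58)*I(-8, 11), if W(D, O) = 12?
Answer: -7553/10 ≈ -755.30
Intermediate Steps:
I(C, p) = p + 3*C (I(C, p) = (C + C) + (C + p) = 2*C + (C + p) = p + 3*C)
(W(-11, 8)/120 + 58)*I(-8, 11) = (12/120 + 58)*(11 + 3*(-8)) = (12*(1/120) + 58)*(11 - 24) = (1/10 + 58)*(-13) = (581/10)*(-13) = -7553/10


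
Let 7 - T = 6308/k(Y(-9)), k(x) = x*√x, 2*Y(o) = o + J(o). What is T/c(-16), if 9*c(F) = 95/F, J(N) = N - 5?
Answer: -1008/95 + 95616*I*√46/2645 ≈ -10.611 + 245.18*I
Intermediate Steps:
J(N) = -5 + N
Y(o) = -5/2 + o (Y(o) = (o + (-5 + o))/2 = (-5 + 2*o)/2 = -5/2 + o)
k(x) = x^(3/2)
c(F) = 95/(9*F) (c(F) = (95/F)/9 = 95/(9*F))
T = 7 - 12616*I*√46/529 (T = 7 - 6308/((-5/2 - 9)^(3/2)) = 7 - 6308/((-23/2)^(3/2)) = 7 - 6308/((-23*I*√46/4)) = 7 - 6308*2*I*√46/529 = 7 - 12616*I*√46/529 ≈ 7.0 - 161.75*I)
T/c(-16) = (7 - 12616*I*√46/529)/(((95/9)/(-16))) = (7 - 12616*I*√46/529)/(((95/9)*(-1/16))) = (7 - 12616*I*√46/529)/(-95/144) = (7 - 12616*I*√46/529)*(-144/95) = -1008/95 + 95616*I*√46/2645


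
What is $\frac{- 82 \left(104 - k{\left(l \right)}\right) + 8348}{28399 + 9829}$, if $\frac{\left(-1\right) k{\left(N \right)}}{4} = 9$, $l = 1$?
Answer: $- \frac{783}{9557} \approx -0.081929$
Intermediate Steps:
$k{\left(N \right)} = -36$ ($k{\left(N \right)} = \left(-4\right) 9 = -36$)
$\frac{- 82 \left(104 - k{\left(l \right)}\right) + 8348}{28399 + 9829} = \frac{- 82 \left(104 - -36\right) + 8348}{28399 + 9829} = \frac{- 82 \left(104 + 36\right) + 8348}{38228} = \left(\left(-82\right) 140 + 8348\right) \frac{1}{38228} = \left(-11480 + 8348\right) \frac{1}{38228} = \left(-3132\right) \frac{1}{38228} = - \frac{783}{9557}$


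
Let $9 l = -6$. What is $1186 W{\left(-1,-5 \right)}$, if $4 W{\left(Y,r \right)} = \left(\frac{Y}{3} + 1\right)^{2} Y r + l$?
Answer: $\frac{4151}{9} \approx 461.22$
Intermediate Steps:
$l = - \frac{2}{3}$ ($l = \frac{1}{9} \left(-6\right) = - \frac{2}{3} \approx -0.66667$)
$W{\left(Y,r \right)} = - \frac{1}{6} + \frac{Y r \left(1 + \frac{Y}{3}\right)^{2}}{4}$ ($W{\left(Y,r \right)} = \frac{\left(\frac{Y}{3} + 1\right)^{2} Y r - \frac{2}{3}}{4} = \frac{\left(1 + \frac{Y}{3}\right)^{2} Y r - \frac{2}{3}}{4} = \frac{Y \left(1 + \frac{Y}{3}\right)^{2} r - \frac{2}{3}}{4} = \frac{Y r \left(1 + \frac{Y}{3}\right)^{2} - \frac{2}{3}}{4} = \frac{- \frac{2}{3} + Y r \left(1 + \frac{Y}{3}\right)^{2}}{4} = - \frac{1}{6} + \frac{Y r \left(1 + \frac{Y}{3}\right)^{2}}{4}$)
$1186 W{\left(-1,-5 \right)} = 1186 \left(- \frac{1}{6} + \frac{1}{36} \left(-1\right) \left(-5\right) \left(3 - 1\right)^{2}\right) = 1186 \left(- \frac{1}{6} + \frac{1}{36} \left(-1\right) \left(-5\right) 2^{2}\right) = 1186 \left(- \frac{1}{6} + \frac{1}{36} \left(-1\right) \left(-5\right) 4\right) = 1186 \left(- \frac{1}{6} + \frac{5}{9}\right) = 1186 \cdot \frac{7}{18} = \frac{4151}{9}$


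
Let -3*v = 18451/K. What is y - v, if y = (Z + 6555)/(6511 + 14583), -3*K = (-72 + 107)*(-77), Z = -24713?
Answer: 170134792/28424165 ≈ 5.9856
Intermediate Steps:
K = 2695/3 (K = -(-72 + 107)*(-77)/3 = -35*(-77)/3 = -⅓*(-2695) = 2695/3 ≈ 898.33)
y = -9079/10547 (y = (-24713 + 6555)/(6511 + 14583) = -18158/21094 = -18158*1/21094 = -9079/10547 ≈ -0.86081)
v = -18451/2695 (v = -18451/(3*2695/3) = -18451*3/(3*2695) = -⅓*55353/2695 = -18451/2695 ≈ -6.8464)
y - v = -9079/10547 - 1*(-18451/2695) = -9079/10547 + 18451/2695 = 170134792/28424165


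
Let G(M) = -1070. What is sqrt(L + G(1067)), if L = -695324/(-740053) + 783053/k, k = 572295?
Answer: I*sqrt(191518886855526359666694735)/423528631635 ≈ 32.676*I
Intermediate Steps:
L = 977431170389/423528631635 (L = -695324/(-740053) + 783053/572295 = -695324*(-1/740053) + 783053*(1/572295) = 695324/740053 + 783053/572295 = 977431170389/423528631635 ≈ 2.3078)
sqrt(L + G(1067)) = sqrt(977431170389/423528631635 - 1070) = sqrt(-452198204679061/423528631635) = I*sqrt(191518886855526359666694735)/423528631635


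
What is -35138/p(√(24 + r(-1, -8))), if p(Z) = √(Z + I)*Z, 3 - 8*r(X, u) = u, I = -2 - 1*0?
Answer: -140552*√406/(203*√(-8 + √406)) ≈ -4002.4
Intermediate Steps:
I = -2 (I = -2 + 0 = -2)
r(X, u) = 3/8 - u/8
p(Z) = Z*√(-2 + Z) (p(Z) = √(Z - 2)*Z = √(-2 + Z)*Z = Z*√(-2 + Z))
-35138/p(√(24 + r(-1, -8))) = -35138*1/(√(-2 + √(24 + (3/8 - ⅛*(-8))))*√(24 + (3/8 - ⅛*(-8)))) = -35138*1/(√(-2 + √(24 + (3/8 + 1)))*√(24 + (3/8 + 1))) = -35138*1/(√(-2 + √(24 + 11/8))*√(24 + 11/8)) = -35138*2*√406/(203*√(-2 + √(203/8))) = -35138*2*√406/(203*√(-2 + √406/4)) = -70276*√406/(203*√(-2 + √406/4))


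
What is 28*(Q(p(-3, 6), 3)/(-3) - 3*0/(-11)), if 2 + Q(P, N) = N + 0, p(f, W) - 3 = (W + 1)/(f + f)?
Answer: -28/3 ≈ -9.3333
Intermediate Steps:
p(f, W) = 3 + (1 + W)/(2*f) (p(f, W) = 3 + (W + 1)/(f + f) = 3 + (1 + W)/((2*f)) = 3 + (1 + W)*(1/(2*f)) = 3 + (1 + W)/(2*f))
Q(P, N) = -2 + N (Q(P, N) = -2 + (N + 0) = -2 + N)
28*(Q(p(-3, 6), 3)/(-3) - 3*0/(-11)) = 28*((-2 + 3)/(-3) - 3*0/(-11)) = 28*(1*(-1/3) + 0*(-1/11)) = 28*(-1/3 + 0) = 28*(-1/3) = -28/3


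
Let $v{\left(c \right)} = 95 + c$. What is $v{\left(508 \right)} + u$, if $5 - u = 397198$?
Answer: $-396590$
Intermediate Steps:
$u = -397193$ ($u = 5 - 397198 = -397193$)
$v{\left(508 \right)} + u = \left(95 + 508\right) - 397193 = 603 - 397193 = -396590$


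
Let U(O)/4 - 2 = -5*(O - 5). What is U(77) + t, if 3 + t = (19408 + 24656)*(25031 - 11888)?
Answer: 579131717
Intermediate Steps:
U(O) = 108 - 20*O (U(O) = 8 + 4*(-5*(O - 5)) = 8 + 4*(-5*(-5 + O)) = 8 + 4*(25 - 5*O) = 8 + (100 - 20*O) = 108 - 20*O)
t = 579133149 (t = -3 + (19408 + 24656)*(25031 - 11888) = -3 + 44064*13143 = -3 + 579133152 = 579133149)
U(77) + t = (108 - 20*77) + 579133149 = (108 - 1540) + 579133149 = -1432 + 579133149 = 579131717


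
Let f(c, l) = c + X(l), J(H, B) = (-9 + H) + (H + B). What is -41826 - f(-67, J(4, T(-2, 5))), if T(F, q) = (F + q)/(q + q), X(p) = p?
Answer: -417583/10 ≈ -41758.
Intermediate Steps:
T(F, q) = (F + q)/(2*q) (T(F, q) = (F + q)/((2*q)) = (F + q)*(1/(2*q)) = (F + q)/(2*q))
J(H, B) = -9 + B + 2*H (J(H, B) = (-9 + H) + (B + H) = -9 + B + 2*H)
f(c, l) = c + l
-41826 - f(-67, J(4, T(-2, 5))) = -41826 - (-67 + (-9 + (½)*(-2 + 5)/5 + 2*4)) = -41826 - (-67 + (-9 + (½)*(⅕)*3 + 8)) = -41826 - (-67 + (-9 + 3/10 + 8)) = -41826 - (-67 - 7/10) = -41826 - 1*(-677/10) = -41826 + 677/10 = -417583/10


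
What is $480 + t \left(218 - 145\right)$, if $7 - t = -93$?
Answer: $7780$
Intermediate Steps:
$t = 100$ ($t = 7 - -93 = 7 + 93 = 100$)
$480 + t \left(218 - 145\right) = 480 + 100 \left(218 - 145\right) = 480 + 100 \cdot 73 = 480 + 7300 = 7780$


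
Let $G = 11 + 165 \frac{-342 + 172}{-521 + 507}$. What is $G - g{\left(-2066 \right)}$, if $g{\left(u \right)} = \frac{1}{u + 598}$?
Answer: $\frac{20701743}{10276} \approx 2014.6$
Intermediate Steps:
$g{\left(u \right)} = \frac{1}{598 + u}$
$G = \frac{14102}{7}$ ($G = 11 + 165 \left(- \frac{170}{-14}\right) = 11 + 165 \left(\left(-170\right) \left(- \frac{1}{14}\right)\right) = 11 + 165 \cdot \frac{85}{7} = 11 + \frac{14025}{7} = \frac{14102}{7} \approx 2014.6$)
$G - g{\left(-2066 \right)} = \frac{14102}{7} - \frac{1}{598 - 2066} = \frac{14102}{7} - \frac{1}{-1468} = \frac{14102}{7} - - \frac{1}{1468} = \frac{14102}{7} + \frac{1}{1468} = \frac{20701743}{10276}$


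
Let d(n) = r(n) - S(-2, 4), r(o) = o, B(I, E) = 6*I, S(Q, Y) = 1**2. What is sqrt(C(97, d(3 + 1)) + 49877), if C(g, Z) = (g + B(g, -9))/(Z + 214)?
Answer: 2*sqrt(11983701)/31 ≈ 223.34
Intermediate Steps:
S(Q, Y) = 1
d(n) = -1 + n (d(n) = n - 1*1 = n - 1 = -1 + n)
C(g, Z) = 7*g/(214 + Z) (C(g, Z) = (g + 6*g)/(Z + 214) = (7*g)/(214 + Z) = 7*g/(214 + Z))
sqrt(C(97, d(3 + 1)) + 49877) = sqrt(7*97/(214 + (-1 + (3 + 1))) + 49877) = sqrt(7*97/(214 + (-1 + 4)) + 49877) = sqrt(7*97/(214 + 3) + 49877) = sqrt(7*97/217 + 49877) = sqrt(7*97*(1/217) + 49877) = sqrt(97/31 + 49877) = sqrt(1546284/31) = 2*sqrt(11983701)/31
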